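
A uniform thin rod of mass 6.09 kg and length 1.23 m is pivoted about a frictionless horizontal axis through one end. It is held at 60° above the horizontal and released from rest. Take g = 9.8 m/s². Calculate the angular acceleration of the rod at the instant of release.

About the pivot, I = (1/3)ML² = (1/3)(6.09)(1.23)² = 3.071 kg·m².
The weight acts at the center, a distance L/2 = 0.6150 m from the pivot; τ = Mg(L/2) cos 60° = 18.35 N·m.
α = τ/I = 18.35/3.071 = 5.976 rad/s².

α ≈ 5.98 rad/s²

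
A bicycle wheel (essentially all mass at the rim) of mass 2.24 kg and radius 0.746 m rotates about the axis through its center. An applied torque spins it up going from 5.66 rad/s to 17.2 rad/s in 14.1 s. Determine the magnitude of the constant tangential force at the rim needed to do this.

F ≈ 1.37 N

I = MR² = (2.24)(0.746)² = 1.247 kg·m².
α = Δω/Δt = (17.2 − 5.66)/14.1 = 0.8184 rad/s².
The required torque is τ = Iα = (1.247)(0.8184) = 1.020 N·m.
A tangential force at the rim gives τ = FR, so F = τ/R = 1.020/0.746 = 1.368 N.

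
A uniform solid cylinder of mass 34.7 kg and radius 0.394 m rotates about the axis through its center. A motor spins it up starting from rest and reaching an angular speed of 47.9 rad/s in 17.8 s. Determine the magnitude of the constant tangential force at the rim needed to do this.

I = ½MR² = (1/2)(34.7)(0.394)² = 2.693 kg·m².
α = Δω/Δt = (47.9 − 0)/17.8 = 2.691 rad/s².
The required torque is τ = Iα = (2.693)(2.691) = 7.248 N·m.
A tangential force at the rim gives τ = FR, so F = τ/R = 7.248/0.394 = 18.40 N.

F ≈ 18.4 N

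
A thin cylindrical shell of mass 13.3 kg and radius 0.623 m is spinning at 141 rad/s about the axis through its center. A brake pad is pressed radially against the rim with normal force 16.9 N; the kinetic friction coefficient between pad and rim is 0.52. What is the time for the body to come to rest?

I = MR² = (13.3)(0.623)² = 5.162 kg·m².
Friction force f = μN = (0.52)(16.9) = 8.788 N at the rim; torque magnitude τ = fR = 5.475 N·m, opposing ω.
|α| = τ/I = 5.475/5.162 = 1.061 rad/s² (deceleration).
0 = ω₀ − |α|t ⇒ t = ω₀/|α| = 141/1.061 = 132.9 s.

t ≈ 133 s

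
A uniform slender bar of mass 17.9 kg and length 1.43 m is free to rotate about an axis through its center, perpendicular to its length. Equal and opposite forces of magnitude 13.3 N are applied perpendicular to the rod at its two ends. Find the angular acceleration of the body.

I = (1/12)ML² = (1/12)(17.9)(1.43)² = 3.050 kg·m².
The couple gives τ = F·(L/2) + F·(L/2) = F L = (13.3)(1.43) = 19.02 N·m.
From τ = Iα: α = 19.02/3.050 = 6.235 rad/s².

α ≈ 6.24 rad/s²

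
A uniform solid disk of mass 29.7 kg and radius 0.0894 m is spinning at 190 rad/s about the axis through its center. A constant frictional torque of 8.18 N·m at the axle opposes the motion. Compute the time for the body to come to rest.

t ≈ 2.76 s

I = ½MR² = (1/2)(29.7)(0.0894)² = 0.1187 kg·m².
The net torque has magnitude 8.18 N·m, opposing ω.
|α| = τ/I = 8.180/0.1187 = 68.92 rad/s² (deceleration).
0 = ω₀ − |α|t ⇒ t = ω₀/|α| = 190/68.92 = 2.757 s.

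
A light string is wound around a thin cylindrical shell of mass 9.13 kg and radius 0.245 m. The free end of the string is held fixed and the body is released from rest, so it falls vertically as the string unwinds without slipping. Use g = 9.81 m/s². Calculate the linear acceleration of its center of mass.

a ≈ 4.91 m/s²

Translation: Mg − T = Ma. Rotation about the center: TR = Iα with I = MR².
With a = αR: T = (I/R²)a = M a, so Mg = (1 + 1.000)Ma.
a = g/(1 + 1.000) = 9.81/2.000 = 4.905 m/s².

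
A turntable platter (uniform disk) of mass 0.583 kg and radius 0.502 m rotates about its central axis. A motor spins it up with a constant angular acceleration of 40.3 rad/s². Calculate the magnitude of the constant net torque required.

τ ≈ 2.96 N·m

I = ½MR² = (1/2)(0.583)(0.502)² = 0.07346 kg·m².
τ = Iα = (0.07346)(40.30) = 2.960 N·m.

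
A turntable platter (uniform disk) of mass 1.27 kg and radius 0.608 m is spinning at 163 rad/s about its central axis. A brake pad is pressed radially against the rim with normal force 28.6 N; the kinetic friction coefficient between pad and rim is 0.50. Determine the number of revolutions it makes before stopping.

≈ 57.1 revolutions

I = ½MR² = (1/2)(1.27)(0.608)² = 0.2347 kg·m².
Friction force f = μN = (0.50)(28.6) = 14.30 N at the rim; torque magnitude τ = fR = 8.694 N·m, opposing ω.
|α| = τ/I = 8.694/0.2347 = 37.04 rad/s² (deceleration).
ω² = ω₀² − 2|α|θ with ω = 0 ⇒ θ = ω₀²/(2|α|) = 358.7 rad = 57.08 rev.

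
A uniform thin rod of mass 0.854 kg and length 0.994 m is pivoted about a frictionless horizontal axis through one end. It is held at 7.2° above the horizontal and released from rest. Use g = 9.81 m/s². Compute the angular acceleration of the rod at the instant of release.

α ≈ 14.7 rad/s²

About the pivot, I = (1/3)ML² = (1/3)(0.854)(0.994)² = 0.2813 kg·m².
The weight acts at the center, a distance L/2 = 0.4970 m from the pivot; τ = Mg(L/2) cos 7.2° = 4.131 N·m.
α = τ/I = 4.131/0.2813 = 14.69 rad/s².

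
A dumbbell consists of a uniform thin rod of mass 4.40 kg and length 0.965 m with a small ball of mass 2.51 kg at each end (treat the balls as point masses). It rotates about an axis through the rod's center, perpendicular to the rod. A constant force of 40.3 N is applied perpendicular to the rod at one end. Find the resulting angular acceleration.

I_rod = (1/12)ML² = (1/12)(4.40)(0.965)² = 0.3414 kg·m².
I_balls = 2·m·(L/2)² = 2(2.51)(0.4825)² = 1.169 kg·m².
Total I = 1.510 kg·m².
τ = F·(L/2) = (40.3)(0.482) = 19.44 N·m.
α = τ/I = 19.44/1.510 = 12.88 rad/s².

α ≈ 12.9 rad/s²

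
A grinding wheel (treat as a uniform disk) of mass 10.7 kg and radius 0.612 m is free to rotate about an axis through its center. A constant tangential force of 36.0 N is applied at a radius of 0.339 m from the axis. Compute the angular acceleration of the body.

I = ½MR² = (1/2)(10.7)(0.612)² = 2.004 kg·m².
τ = F·r = (36.0)(0.339) = 12.20 N·m.
Newton's second law for rotation, τ = Iα, gives α = τ/I = 12.20/2.004 = 6.090 rad/s².

α ≈ 6.09 rad/s²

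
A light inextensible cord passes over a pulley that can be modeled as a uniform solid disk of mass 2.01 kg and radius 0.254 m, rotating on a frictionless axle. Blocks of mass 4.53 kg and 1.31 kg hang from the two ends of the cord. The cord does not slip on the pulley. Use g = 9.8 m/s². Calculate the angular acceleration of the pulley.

α ≈ 18.1 rad/s²

I = ½MR² = (1/2)(2.01)(0.254)² = 0.06484 kg·m².
Heavier block: m₁g − T₁ = m₁a. Lighter block: T₂ − m₂g = m₂a.
Pulley: (T₁ − T₂)R = Iα = I(a/R), so T₁ − T₂ = (I/R²)a = (1/2)M_p a = 1.005·a.
Adding the three: (m₁ − m₂)g = (m₁ + m₂ + 1.005)a, so a = (4.53 − 1.31)(9.8)/(4.53 + 1.31 + 1.005) = 4.610 m/s².
α = a/R = 4.610/0.254 = 18.15 rad/s².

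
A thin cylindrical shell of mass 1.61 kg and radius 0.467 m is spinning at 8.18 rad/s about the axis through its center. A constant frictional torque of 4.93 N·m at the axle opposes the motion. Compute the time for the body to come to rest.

I = MR² = (1.61)(0.467)² = 0.3511 kg·m².
The net torque has magnitude 4.93 N·m, opposing ω.
|α| = τ/I = 4.930/0.3511 = 14.04 rad/s² (deceleration).
0 = ω₀ − |α|t ⇒ t = ω₀/|α| = 8.18/14.04 = 0.5826 s.

t ≈ 0.583 s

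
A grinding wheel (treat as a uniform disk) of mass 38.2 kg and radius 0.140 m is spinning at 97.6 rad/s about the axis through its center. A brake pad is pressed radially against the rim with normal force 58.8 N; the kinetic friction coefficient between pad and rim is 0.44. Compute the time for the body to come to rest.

I = ½MR² = (1/2)(38.2)(0.140)² = 0.3744 kg·m².
Friction force f = μN = (0.44)(58.8) = 25.87 N at the rim; torque magnitude τ = fR = 3.622 N·m, opposing ω.
|α| = τ/I = 3.622/0.3744 = 9.675 rad/s² (deceleration).
0 = ω₀ − |α|t ⇒ t = ω₀/|α| = 97.6/9.675 = 10.09 s.

t ≈ 10.1 s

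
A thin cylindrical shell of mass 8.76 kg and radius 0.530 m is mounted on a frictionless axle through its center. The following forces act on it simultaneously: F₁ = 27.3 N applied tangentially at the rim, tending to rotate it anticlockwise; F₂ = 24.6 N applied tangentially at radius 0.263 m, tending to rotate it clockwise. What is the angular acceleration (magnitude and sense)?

I = MR² = (8.76)(0.530)² = 2.461 kg·m².
Taking anticlockwise as positive: τ₁ = +(27.3)(0.530) = +14.47 N·m; τ₂ = −(24.6)(0.263) = −6.470 N·m.
Net torque τ = 7.999 N·m.
α = τ/I = 7.999/2.461 = 3.251 rad/s².

α ≈ 3.25 rad/s², anticlockwise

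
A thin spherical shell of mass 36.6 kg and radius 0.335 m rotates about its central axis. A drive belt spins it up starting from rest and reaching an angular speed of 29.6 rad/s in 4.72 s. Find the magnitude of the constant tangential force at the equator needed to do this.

F ≈ 51.3 N

I = (2/3)MR² = (2/3)(36.6)(0.335)² = 2.738 kg·m².
α = Δω/Δt = (29.6 − 0)/4.72 = 6.271 rad/s².
The required torque is τ = Iα = (2.738)(6.271) = 17.17 N·m.
A tangential force at the equator gives τ = FR, so F = τ/R = 17.17/0.335 = 51.26 N.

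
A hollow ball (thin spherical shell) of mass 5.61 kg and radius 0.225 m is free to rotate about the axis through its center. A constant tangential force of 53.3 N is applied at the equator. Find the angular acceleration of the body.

α ≈ 63.3 rad/s²

I = (2/3)MR² = (2/3)(5.61)(0.225)² = 0.1893 kg·m².
τ = F R = (53.3)(0.225) = 11.99 N·m.
Newton's second law for rotation, τ = Iα, gives α = τ/I = 11.99/0.1893 = 63.34 rad/s².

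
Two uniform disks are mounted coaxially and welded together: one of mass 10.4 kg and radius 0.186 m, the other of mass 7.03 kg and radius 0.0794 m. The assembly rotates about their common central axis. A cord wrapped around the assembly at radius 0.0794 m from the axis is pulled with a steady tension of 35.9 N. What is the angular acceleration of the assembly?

α ≈ 14.1 rad/s²

I = ½M₁R₁² + ½M₂R₂² = ½(10.4)(0.186)² + ½(7.03)(0.0794)² = 0.2021 kg·m².
τ = F r = (35.9)(0.0794) = 2.850 N·m.
α = τ/I = 2.850/0.2021 = 14.11 rad/s².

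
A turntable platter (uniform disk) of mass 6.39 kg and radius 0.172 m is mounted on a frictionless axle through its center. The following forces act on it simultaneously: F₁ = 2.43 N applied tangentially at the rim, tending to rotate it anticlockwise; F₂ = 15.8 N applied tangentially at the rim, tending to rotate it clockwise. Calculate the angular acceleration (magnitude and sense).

I = ½MR² = (1/2)(6.39)(0.172)² = 0.09452 kg·m².
Taking anticlockwise as positive: τ₁ = +(2.43)(0.172) = +0.4180 N·m; τ₂ = −(15.8)(0.172) = −2.718 N·m.
Net torque τ = -2.300 N·m.
α = τ/I = -2.300/0.09452 = -24.33 rad/s².

α ≈ 24.3 rad/s², clockwise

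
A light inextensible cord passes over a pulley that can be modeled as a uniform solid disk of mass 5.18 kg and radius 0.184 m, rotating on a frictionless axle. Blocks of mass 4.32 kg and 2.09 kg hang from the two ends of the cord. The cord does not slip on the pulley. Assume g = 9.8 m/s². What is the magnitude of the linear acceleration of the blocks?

a ≈ 2.43 m/s²

I = ½MR² = (1/2)(5.18)(0.184)² = 0.08769 kg·m².
Heavier block: m₁g − T₁ = m₁a. Lighter block: T₂ − m₂g = m₂a.
Pulley: (T₁ − T₂)R = Iα = I(a/R), so T₁ − T₂ = (I/R²)a = (1/2)M_p a = 2.590·a.
Adding the three: (m₁ − m₂)g = (m₁ + m₂ + 2.590)a, so a = (4.32 − 2.09)(9.8)/(4.32 + 2.09 + 2.590) = 2.428 m/s².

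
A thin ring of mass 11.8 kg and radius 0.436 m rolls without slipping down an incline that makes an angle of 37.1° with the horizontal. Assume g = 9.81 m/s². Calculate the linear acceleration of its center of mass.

a ≈ 2.96 m/s²

Translation along the incline: Mg sinθ − f = Ma.
Rotation about the center: fR = Iα with I = MR². No-slip gives a = αR, so f = (I/R²)a = M a.
Substituting: Mg sinθ = (1 + 1.000)Ma, so a = g sinθ/(1 + 1.000) = (9.81) sin 37.1° / 2.000 = 2.959 m/s².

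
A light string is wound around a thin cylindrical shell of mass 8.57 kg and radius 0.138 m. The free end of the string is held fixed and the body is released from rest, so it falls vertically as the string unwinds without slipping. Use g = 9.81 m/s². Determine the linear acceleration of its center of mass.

Translation: Mg − T = Ma. Rotation about the center: TR = Iα with I = MR².
With a = αR: T = (I/R²)a = M a, so Mg = (1 + 1.000)Ma.
a = g/(1 + 1.000) = 9.81/2.000 = 4.905 m/s².

a ≈ 4.91 m/s²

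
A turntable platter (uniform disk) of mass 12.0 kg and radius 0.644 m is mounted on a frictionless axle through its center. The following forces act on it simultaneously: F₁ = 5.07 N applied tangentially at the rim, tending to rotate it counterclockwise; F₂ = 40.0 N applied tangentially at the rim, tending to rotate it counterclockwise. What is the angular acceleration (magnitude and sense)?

I = ½MR² = (1/2)(12.0)(0.644)² = 2.488 kg·m².
Taking counterclockwise as positive: τ₁ = +(5.07)(0.644) = +3.265 N·m; τ₂ = +(40.0)(0.644) = +25.76 N·m.
Net torque τ = 29.03 N·m.
α = τ/I = 29.03/2.488 = 11.66 rad/s².

α ≈ 11.7 rad/s², counterclockwise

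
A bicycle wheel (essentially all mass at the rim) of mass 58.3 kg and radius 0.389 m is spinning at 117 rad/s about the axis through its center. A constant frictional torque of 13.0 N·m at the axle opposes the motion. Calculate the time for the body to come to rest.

I = MR² = (58.3)(0.389)² = 8.822 kg·m².
The net torque has magnitude 13.0 N·m, opposing ω.
|α| = τ/I = 13.00/8.822 = 1.474 rad/s² (deceleration).
0 = ω₀ − |α|t ⇒ t = ω₀/|α| = 117/1.474 = 79.40 s.

t ≈ 79.4 s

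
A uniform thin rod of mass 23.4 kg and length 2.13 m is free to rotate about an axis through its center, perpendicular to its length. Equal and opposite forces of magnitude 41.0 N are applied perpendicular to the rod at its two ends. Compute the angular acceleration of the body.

I = (1/12)ML² = (1/12)(23.4)(2.13)² = 8.847 kg·m².
The couple gives τ = F·(L/2) + F·(L/2) = F L = (41.0)(2.13) = 87.33 N·m.
Newton's second law for rotation, τ = Iα, gives α = τ/I = 87.33/8.847 = 9.871 rad/s².

α ≈ 9.87 rad/s²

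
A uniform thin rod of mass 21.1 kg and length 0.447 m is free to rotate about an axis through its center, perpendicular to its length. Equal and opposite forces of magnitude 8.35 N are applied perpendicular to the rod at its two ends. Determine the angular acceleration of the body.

I = (1/12)ML² = (1/12)(21.1)(0.447)² = 0.3513 kg·m².
The couple gives τ = F·(L/2) + F·(L/2) = F L = (8.35)(0.447) = 3.732 N·m.
From τ = Iα: α = 3.732/0.3513 = 10.62 rad/s².

α ≈ 10.6 rad/s²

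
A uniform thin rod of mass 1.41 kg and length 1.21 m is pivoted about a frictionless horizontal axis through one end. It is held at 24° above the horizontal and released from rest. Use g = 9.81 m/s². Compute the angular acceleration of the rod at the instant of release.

α ≈ 11.1 rad/s²

About the pivot, I = (1/3)ML² = (1/3)(1.41)(1.21)² = 0.6881 kg·m².
The weight acts at the center, a distance L/2 = 0.6050 m from the pivot; τ = Mg(L/2) cos 24° = 7.645 N·m.
α = τ/I = 7.645/0.6881 = 11.11 rad/s².
(Equivalently α = (3g/(2L)) cos 24° = 11.11 rad/s².)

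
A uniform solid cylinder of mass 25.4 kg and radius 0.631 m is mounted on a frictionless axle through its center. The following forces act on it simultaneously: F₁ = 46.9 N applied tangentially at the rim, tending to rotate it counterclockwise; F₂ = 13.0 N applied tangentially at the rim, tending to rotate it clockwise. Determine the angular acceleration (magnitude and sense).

I = ½MR² = (1/2)(25.4)(0.631)² = 5.057 kg·m².
Taking counterclockwise as positive: τ₁ = +(46.9)(0.631) = +29.59 N·m; τ₂ = −(13.0)(0.631) = −8.203 N·m.
Net torque τ = 21.39 N·m.
α = τ/I = 21.39/5.057 = 4.230 rad/s².

α ≈ 4.23 rad/s², counterclockwise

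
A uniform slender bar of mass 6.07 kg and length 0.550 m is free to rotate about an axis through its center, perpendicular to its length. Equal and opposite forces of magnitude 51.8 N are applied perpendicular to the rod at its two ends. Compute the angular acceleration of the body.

α ≈ 186 rad/s²

I = (1/12)ML² = (1/12)(6.07)(0.550)² = 0.1530 kg·m².
The couple gives τ = F·(L/2) + F·(L/2) = F L = (51.8)(0.550) = 28.49 N·m.
Newton's second law for rotation, τ = Iα, gives α = τ/I = 28.49/0.1530 = 186.2 rad/s².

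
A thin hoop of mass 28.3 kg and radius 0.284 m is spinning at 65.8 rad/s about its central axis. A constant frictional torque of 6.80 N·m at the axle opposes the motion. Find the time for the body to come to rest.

I = MR² = (28.3)(0.284)² = 2.283 kg·m².
The net torque has magnitude 6.80 N·m, opposing ω.
|α| = τ/I = 6.800/2.283 = 2.979 rad/s² (deceleration).
0 = ω₀ − |α|t ⇒ t = ω₀/|α| = 65.8/2.979 = 22.09 s.

t ≈ 22.1 s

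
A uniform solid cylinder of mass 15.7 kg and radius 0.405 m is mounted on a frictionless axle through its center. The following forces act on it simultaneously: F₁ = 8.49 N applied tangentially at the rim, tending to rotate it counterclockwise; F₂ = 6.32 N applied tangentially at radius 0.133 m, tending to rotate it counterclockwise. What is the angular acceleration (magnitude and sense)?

α ≈ 3.32 rad/s², counterclockwise

I = ½MR² = (1/2)(15.7)(0.405)² = 1.288 kg·m².
Taking counterclockwise as positive: τ₁ = +(8.49)(0.405) = +3.438 N·m; τ₂ = +(6.32)(0.133) = +0.8406 N·m.
Net torque τ = 4.279 N·m.
α = τ/I = 4.279/1.288 = 3.323 rad/s².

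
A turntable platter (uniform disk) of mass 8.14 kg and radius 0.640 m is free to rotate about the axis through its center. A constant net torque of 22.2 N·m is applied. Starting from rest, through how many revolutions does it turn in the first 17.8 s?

≈ 336 revolutions

I = ½MR² = (1/2)(8.14)(0.640)² = 1.667 kg·m².
α = τ/I = 22.2/1.667 = 13.32 rad/s².
θ = ½αt² = ½(13.32)(17.8)² = 2110 rad.
Revolutions = θ/(2π) = 335.8.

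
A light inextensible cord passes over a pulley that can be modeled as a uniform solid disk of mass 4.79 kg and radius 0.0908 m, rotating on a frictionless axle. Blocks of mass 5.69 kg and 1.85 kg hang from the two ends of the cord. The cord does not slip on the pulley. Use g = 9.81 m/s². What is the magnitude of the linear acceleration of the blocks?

a ≈ 3.79 m/s²

I = ½MR² = (1/2)(4.79)(0.0908)² = 0.01975 kg·m².
Heavier block: m₁g − T₁ = m₁a. Lighter block: T₂ − m₂g = m₂a.
Pulley: (T₁ − T₂)R = Iα = I(a/R), so T₁ − T₂ = (I/R²)a = (1/2)M_p a = 2.395·a.
Adding the three: (m₁ − m₂)g = (m₁ + m₂ + 2.395)a, so a = (5.69 − 1.85)(9.81)/(5.69 + 1.85 + 2.395) = 3.792 m/s².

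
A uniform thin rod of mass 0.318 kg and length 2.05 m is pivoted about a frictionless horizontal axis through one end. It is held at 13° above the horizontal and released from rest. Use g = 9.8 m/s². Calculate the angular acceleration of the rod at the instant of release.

α ≈ 6.99 rad/s²

About the pivot, I = (1/3)ML² = (1/3)(0.318)(2.05)² = 0.4455 kg·m².
The weight acts at the center, a distance L/2 = 1.025 m from the pivot; τ = Mg(L/2) cos 13° = 3.112 N·m.
α = τ/I = 3.112/0.4455 = 6.987 rad/s².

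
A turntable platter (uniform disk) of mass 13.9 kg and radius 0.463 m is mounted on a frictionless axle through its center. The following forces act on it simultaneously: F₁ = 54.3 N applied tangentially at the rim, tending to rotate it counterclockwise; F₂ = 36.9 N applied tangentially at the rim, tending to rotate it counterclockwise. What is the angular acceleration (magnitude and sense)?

I = ½MR² = (1/2)(13.9)(0.463)² = 1.490 kg·m².
Taking counterclockwise as positive: τ₁ = +(54.3)(0.463) = +25.14 N·m; τ₂ = +(36.9)(0.463) = +17.08 N·m.
Net torque τ = 42.23 N·m.
α = τ/I = 42.23/1.490 = 28.34 rad/s².

α ≈ 28.3 rad/s², counterclockwise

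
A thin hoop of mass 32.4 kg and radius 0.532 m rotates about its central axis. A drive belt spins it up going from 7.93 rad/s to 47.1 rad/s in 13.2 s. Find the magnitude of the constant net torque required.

τ ≈ 27.2 N·m

I = MR² = (32.4)(0.532)² = 9.170 kg·m².
α = Δω/Δt = (47.1 − 7.93)/13.2 = 2.967 rad/s².
τ = Iα = (9.170)(2.967) = 27.21 N·m.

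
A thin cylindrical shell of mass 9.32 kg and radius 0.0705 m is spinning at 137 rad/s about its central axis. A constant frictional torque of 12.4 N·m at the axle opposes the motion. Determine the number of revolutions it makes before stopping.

≈ 5.58 revolutions

I = MR² = (9.32)(0.0705)² = 0.04632 kg·m².
The net torque has magnitude 12.4 N·m, opposing ω.
|α| = τ/I = 12.40/0.04632 = 267.7 rad/s² (deceleration).
ω² = ω₀² − 2|α|θ with ω = 0 ⇒ θ = ω₀²/(2|α|) = 35.06 rad = 5.580 rev.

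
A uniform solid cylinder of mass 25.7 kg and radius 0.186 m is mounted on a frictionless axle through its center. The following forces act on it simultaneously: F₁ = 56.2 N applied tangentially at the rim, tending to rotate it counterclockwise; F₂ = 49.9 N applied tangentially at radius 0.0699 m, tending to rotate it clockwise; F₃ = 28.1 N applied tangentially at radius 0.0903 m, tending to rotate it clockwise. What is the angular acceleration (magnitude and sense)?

α ≈ 9.96 rad/s², counterclockwise

I = ½MR² = (1/2)(25.7)(0.186)² = 0.4446 kg·m².
Taking counterclockwise as positive: τ₁ = +(56.2)(0.186) = +10.45 N·m; τ₂ = −(49.9)(0.0699) = −3.488 N·m; τ₃ = −(28.1)(0.0903) = −2.537 N·m.
Net torque τ = 4.428 N·m.
α = τ/I = 4.428/0.4446 = 9.960 rad/s².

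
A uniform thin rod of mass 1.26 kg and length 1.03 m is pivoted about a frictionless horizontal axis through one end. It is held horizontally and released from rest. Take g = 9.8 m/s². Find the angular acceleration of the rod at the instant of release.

About the pivot, I = (1/3)ML² = (1/3)(1.26)(1.03)² = 0.4456 kg·m².
The weight acts at the center, a distance L/2 = 0.5150 m from the pivot; τ = Mg(L/2) = 6.359 N·m.
α = τ/I = 6.359/0.4456 = 14.27 rad/s².
(Equivalently α = (3g/(2L)) = 14.27 rad/s².)

α ≈ 14.3 rad/s²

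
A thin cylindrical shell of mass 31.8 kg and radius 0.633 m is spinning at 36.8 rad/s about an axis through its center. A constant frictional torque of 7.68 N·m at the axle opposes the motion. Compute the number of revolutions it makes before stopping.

≈ 179 revolutions

I = MR² = (31.8)(0.633)² = 12.74 kg·m².
The net torque has magnitude 7.68 N·m, opposing ω.
|α| = τ/I = 7.680/12.74 = 0.6027 rad/s² (deceleration).
ω² = ω₀² − 2|α|θ with ω = 0 ⇒ θ = ω₀²/(2|α|) = 1123 rad = 178.8 rev.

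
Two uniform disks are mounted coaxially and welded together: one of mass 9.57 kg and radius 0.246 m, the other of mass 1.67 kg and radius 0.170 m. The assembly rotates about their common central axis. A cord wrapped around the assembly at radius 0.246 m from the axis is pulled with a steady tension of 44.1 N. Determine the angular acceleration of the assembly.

I = ½M₁R₁² + ½M₂R₂² = ½(9.57)(0.246)² + ½(1.67)(0.170)² = 0.3137 kg·m².
τ = F r = (44.1)(0.246) = 10.85 N·m.
α = τ/I = 10.85/0.3137 = 34.58 rad/s².

α ≈ 34.6 rad/s²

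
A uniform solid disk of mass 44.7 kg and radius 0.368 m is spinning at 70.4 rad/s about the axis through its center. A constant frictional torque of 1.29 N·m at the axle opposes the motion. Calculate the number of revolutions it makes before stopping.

I = ½MR² = (1/2)(44.7)(0.368)² = 3.027 kg·m².
The net torque has magnitude 1.29 N·m, opposing ω.
|α| = τ/I = 1.290/3.027 = 0.4262 rad/s² (deceleration).
ω² = ω₀² − 2|α|θ with ω = 0 ⇒ θ = ω₀²/(2|α|) = 5814 rad = 925.4 rev.

≈ 925 revolutions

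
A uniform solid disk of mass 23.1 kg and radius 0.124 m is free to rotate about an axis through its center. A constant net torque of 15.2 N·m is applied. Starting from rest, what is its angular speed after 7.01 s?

I = ½MR² = (1/2)(23.1)(0.124)² = 0.1776 kg·m².
α = τ/I = 15.2/0.1776 = 85.59 rad/s².
ω = ω₀ + αt = 0 + (85.59)(7.01) = 600.0 rad/s.

ω ≈ 600 rad/s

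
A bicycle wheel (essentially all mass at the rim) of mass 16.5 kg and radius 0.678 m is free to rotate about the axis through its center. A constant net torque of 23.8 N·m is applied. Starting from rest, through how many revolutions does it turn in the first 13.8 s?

I = MR² = (16.5)(0.678)² = 7.585 kg·m².
α = τ/I = 23.8/7.585 = 3.138 rad/s².
θ = ½αt² = ½(3.138)(13.8)² = 298.8 rad.
Revolutions = θ/(2π) = 47.55.

≈ 47.6 revolutions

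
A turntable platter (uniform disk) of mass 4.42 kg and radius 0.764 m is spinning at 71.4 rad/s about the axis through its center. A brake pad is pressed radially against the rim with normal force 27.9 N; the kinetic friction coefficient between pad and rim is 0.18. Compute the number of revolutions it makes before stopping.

≈ 136 revolutions

I = ½MR² = (1/2)(4.42)(0.764)² = 1.290 kg·m².
Friction force f = μN = (0.18)(27.9) = 5.022 N at the rim; torque magnitude τ = fR = 3.837 N·m, opposing ω.
|α| = τ/I = 3.837/1.290 = 2.974 rad/s² (deceleration).
ω² = ω₀² − 2|α|θ with ω = 0 ⇒ θ = ω₀²/(2|α|) = 857.0 rad = 136.4 rev.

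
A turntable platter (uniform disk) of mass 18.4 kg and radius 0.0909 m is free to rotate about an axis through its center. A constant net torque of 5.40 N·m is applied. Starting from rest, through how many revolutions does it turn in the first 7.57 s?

≈ 324 revolutions

I = ½MR² = (1/2)(18.4)(0.0909)² = 0.07602 kg·m².
α = τ/I = 5.40/0.07602 = 71.04 rad/s².
θ = ½αt² = ½(71.04)(7.57)² = 2035 rad.
Revolutions = θ/(2π) = 323.9.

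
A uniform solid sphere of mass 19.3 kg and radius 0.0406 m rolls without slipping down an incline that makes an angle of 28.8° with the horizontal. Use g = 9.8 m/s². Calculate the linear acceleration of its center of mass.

a ≈ 3.37 m/s²

Translation along the incline: Mg sinθ − f = Ma.
Rotation about the center: fR = Iα with I = (2/5)MR². No-slip gives a = αR, so f = (I/R²)a = (2/5)M a.
Substituting: Mg sinθ = (1 + 0.4000)Ma, so a = g sinθ/(1 + 0.4000) = (9.8) sin 28.8° / 1.400 = 3.372 m/s².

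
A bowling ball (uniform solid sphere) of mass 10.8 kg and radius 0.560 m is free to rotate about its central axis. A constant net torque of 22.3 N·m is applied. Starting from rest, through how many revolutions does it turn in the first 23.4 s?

I = (2/5)MR² = (2/5)(10.8)(0.560)² = 1.355 kg·m².
α = τ/I = 22.3/1.355 = 16.46 rad/s².
θ = ½αt² = ½(16.46)(23.4)² = 4507 rad.
Revolutions = θ/(2π) = 717.2.

≈ 717 revolutions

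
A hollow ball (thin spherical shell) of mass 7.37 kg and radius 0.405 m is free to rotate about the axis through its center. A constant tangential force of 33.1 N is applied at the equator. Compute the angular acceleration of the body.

I = (2/3)MR² = (2/3)(7.37)(0.405)² = 0.8059 kg·m².
τ = F R = (33.1)(0.405) = 13.41 N·m.
Newton's second law for rotation, τ = Iα, gives α = τ/I = 13.41/0.8059 = 16.63 rad/s².

α ≈ 16.6 rad/s²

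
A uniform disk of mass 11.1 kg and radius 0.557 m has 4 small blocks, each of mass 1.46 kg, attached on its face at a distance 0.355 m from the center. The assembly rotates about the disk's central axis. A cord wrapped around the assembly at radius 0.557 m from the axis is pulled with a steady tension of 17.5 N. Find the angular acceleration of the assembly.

α ≈ 3.97 rad/s²

I_disk = ½MR² = ½(11.1)(0.557)² = 1.722 kg·m².
I_blocks = 4·m·r² = 4(1.46)(0.355)² = 0.7360 kg·m².
Total I = 2.458 kg·m².
τ = F r = (17.5)(0.557) = 9.748 N·m.
α = τ/I = 9.748/2.458 = 3.966 rad/s².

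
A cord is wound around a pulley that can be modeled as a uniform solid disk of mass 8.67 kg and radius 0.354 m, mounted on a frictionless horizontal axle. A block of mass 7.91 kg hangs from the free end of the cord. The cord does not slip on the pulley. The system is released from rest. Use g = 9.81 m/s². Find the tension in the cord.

T ≈ 27.5 N

I = ½MR² = (1/2)(8.67)(0.354)² = 0.5432 kg·m².
Block: mg − T = ma. Pulley: TR = Iα. No-slip: a = αR, so T = (I/R²)a = 4.335·a.
Then mg = (m + 4.335)a, so a = (7.91)(9.81)/(7.91 + 4.335) = 6.337 m/s².
T = 4.335·a = 27.47 N.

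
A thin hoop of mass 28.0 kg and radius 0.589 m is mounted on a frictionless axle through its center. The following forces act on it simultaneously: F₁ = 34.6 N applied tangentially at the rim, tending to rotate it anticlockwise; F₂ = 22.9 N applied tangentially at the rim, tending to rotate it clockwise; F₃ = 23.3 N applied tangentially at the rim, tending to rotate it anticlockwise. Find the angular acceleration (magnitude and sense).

I = MR² = (28.0)(0.589)² = 9.714 kg·m².
Taking anticlockwise as positive: τ₁ = +(34.6)(0.589) = +20.38 N·m; τ₂ = −(22.9)(0.589) = −13.49 N·m; τ₃ = +(23.3)(0.589) = +13.72 N·m.
Net torque τ = 20.62 N·m.
α = τ/I = 20.62/9.714 = 2.122 rad/s².

α ≈ 2.12 rad/s², anticlockwise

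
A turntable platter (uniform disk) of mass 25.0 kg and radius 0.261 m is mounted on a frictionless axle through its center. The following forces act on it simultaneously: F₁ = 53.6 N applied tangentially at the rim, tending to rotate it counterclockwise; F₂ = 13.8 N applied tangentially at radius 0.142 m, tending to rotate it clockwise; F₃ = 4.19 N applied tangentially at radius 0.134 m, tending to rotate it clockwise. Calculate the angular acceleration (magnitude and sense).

α ≈ 13.5 rad/s², counterclockwise

I = ½MR² = (1/2)(25.0)(0.261)² = 0.8515 kg·m².
Taking counterclockwise as positive: τ₁ = +(53.6)(0.261) = +13.99 N·m; τ₂ = −(13.8)(0.142) = −1.960 N·m; τ₃ = −(4.19)(0.134) = −0.5615 N·m.
Net torque τ = 11.47 N·m.
α = τ/I = 11.47/0.8515 = 13.47 rad/s².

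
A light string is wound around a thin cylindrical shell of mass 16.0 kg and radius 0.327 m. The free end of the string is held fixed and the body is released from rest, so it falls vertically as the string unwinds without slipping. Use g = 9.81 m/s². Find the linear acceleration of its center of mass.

a ≈ 4.91 m/s²

Translation: Mg − T = Ma. Rotation about the center: TR = Iα with I = MR².
With a = αR: T = (I/R²)a = M a, so Mg = (1 + 1.000)Ma.
a = g/(1 + 1.000) = 9.81/2.000 = 4.905 m/s².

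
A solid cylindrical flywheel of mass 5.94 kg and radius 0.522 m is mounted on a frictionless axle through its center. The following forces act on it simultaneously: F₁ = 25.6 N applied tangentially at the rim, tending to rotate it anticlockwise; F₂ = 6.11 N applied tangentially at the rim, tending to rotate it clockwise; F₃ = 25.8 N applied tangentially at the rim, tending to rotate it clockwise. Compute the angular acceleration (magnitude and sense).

I = ½MR² = (1/2)(5.94)(0.522)² = 0.8093 kg·m².
Taking anticlockwise as positive: τ₁ = +(25.6)(0.522) = +13.36 N·m; τ₂ = −(6.11)(0.522) = −3.189 N·m; τ₃ = −(25.8)(0.522) = −13.47 N·m.
Net torque τ = -3.294 N·m.
α = τ/I = -3.294/0.8093 = -4.070 rad/s².

α ≈ 4.07 rad/s², clockwise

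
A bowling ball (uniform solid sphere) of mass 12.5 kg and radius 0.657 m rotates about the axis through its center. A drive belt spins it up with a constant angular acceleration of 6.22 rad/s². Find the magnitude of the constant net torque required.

τ ≈ 13.4 N·m

I = (2/5)MR² = (2/5)(12.5)(0.657)² = 2.158 kg·m².
τ = Iα = (2.158)(6.220) = 13.42 N·m.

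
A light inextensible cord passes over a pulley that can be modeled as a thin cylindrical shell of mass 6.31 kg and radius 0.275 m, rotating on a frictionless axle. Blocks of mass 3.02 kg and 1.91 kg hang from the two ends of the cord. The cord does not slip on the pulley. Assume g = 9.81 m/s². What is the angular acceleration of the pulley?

I = MR² = (6.31)(0.275)² = 0.4772 kg·m².
Heavier block: m₁g − T₁ = m₁a. Lighter block: T₂ − m₂g = m₂a.
Pulley: (T₁ − T₂)R = Iα = I(a/R), so T₁ − T₂ = (I/R²)a = 1·M_p a = 6.310·a.
Adding the three: (m₁ − m₂)g = (m₁ + m₂ + 6.310)a, so a = (3.02 − 1.91)(9.81)/(3.02 + 1.91 + 6.310) = 0.9688 m/s².
α = a/R = 0.9688/0.275 = 3.523 rad/s².

α ≈ 3.52 rad/s²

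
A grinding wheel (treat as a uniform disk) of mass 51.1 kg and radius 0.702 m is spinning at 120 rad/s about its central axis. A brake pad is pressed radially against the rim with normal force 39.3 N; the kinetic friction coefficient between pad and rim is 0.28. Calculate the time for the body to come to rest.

t ≈ 196 s

I = ½MR² = (1/2)(51.1)(0.702)² = 12.59 kg·m².
Friction force f = μN = (0.28)(39.3) = 11.00 N at the rim; torque magnitude τ = fR = 7.725 N·m, opposing ω.
|α| = τ/I = 7.725/12.59 = 0.6135 rad/s² (deceleration).
0 = ω₀ − |α|t ⇒ t = ω₀/|α| = 120/0.6135 = 195.6 s.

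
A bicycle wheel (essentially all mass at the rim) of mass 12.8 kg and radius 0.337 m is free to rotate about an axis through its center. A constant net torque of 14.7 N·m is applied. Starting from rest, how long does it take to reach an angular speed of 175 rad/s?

I = MR² = (12.8)(0.337)² = 1.454 kg·m².
α = τ/I = 14.7/1.454 = 10.11 rad/s².
ω = αt ⇒ t = ω/α = 175/10.11 = 17.31 s.

t ≈ 17.3 s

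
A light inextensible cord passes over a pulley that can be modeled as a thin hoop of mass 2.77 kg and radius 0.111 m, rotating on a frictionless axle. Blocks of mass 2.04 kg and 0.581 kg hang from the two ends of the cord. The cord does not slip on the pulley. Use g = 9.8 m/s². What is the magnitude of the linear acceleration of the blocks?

I = MR² = (2.77)(0.111)² = 0.03413 kg·m².
Heavier block: m₁g − T₁ = m₁a. Lighter block: T₂ − m₂g = m₂a.
Pulley: (T₁ − T₂)R = Iα = I(a/R), so T₁ − T₂ = (I/R²)a = 1·M_p a = 2.770·a.
Adding the three: (m₁ − m₂)g = (m₁ + m₂ + 2.770)a, so a = (2.04 − 0.581)(9.8)/(2.04 + 0.581 + 2.770) = 2.652 m/s².

a ≈ 2.65 m/s²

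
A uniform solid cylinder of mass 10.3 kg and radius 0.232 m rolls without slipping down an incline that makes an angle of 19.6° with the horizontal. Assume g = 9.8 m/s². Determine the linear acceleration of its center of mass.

a ≈ 2.19 m/s²

Translation along the incline: Mg sinθ − f = Ma.
Rotation about the center: fR = Iα with I = ½MR². No-slip gives a = αR, so f = (I/R²)a = (1/2)M a.
Substituting: Mg sinθ = (1 + 0.5000)Ma, so a = g sinθ/(1 + 0.5000) = (9.8) sin 19.6° / 1.500 = 2.192 m/s².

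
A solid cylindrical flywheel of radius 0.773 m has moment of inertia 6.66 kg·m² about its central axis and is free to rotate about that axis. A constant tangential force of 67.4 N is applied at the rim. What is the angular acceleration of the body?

α ≈ 7.82 rad/s²

τ = F R = (67.4)(0.773) = 52.10 N·m.
From τ = Iα: α = 52.10/6.660 = 7.823 rad/s².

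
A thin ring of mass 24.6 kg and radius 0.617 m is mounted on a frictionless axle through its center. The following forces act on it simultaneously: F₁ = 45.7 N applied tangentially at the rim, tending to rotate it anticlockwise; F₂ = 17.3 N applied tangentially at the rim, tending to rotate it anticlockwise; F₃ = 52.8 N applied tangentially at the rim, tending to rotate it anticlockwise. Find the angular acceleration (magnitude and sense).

α ≈ 7.63 rad/s², anticlockwise

I = MR² = (24.6)(0.617)² = 9.365 kg·m².
Taking anticlockwise as positive: τ₁ = +(45.7)(0.617) = +28.20 N·m; τ₂ = +(17.3)(0.617) = +10.67 N·m; τ₃ = +(52.8)(0.617) = +32.58 N·m.
Net torque τ = 71.45 N·m.
α = τ/I = 71.45/9.365 = 7.629 rad/s².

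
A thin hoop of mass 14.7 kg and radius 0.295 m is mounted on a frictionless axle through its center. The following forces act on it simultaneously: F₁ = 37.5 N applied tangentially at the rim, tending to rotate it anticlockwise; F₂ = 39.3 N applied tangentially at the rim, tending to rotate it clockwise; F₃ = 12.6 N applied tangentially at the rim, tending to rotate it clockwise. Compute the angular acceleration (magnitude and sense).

α ≈ 3.32 rad/s², clockwise

I = MR² = (14.7)(0.295)² = 1.279 kg·m².
Taking anticlockwise as positive: τ₁ = +(37.5)(0.295) = +11.06 N·m; τ₂ = −(39.3)(0.295) = −11.59 N·m; τ₃ = −(12.6)(0.295) = −3.717 N·m.
Net torque τ = -4.248 N·m.
α = τ/I = -4.248/1.279 = -3.321 rad/s².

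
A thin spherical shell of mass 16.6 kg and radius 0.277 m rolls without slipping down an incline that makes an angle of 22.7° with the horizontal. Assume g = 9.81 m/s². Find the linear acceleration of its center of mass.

Translation along the incline: Mg sinθ − f = Ma.
Rotation about the center: fR = Iα with I = (2/3)MR². No-slip gives a = αR, so f = (I/R²)a = (2/3)M a.
Substituting: Mg sinθ = (1 + 0.6667)Ma, so a = g sinθ/(1 + 0.6667) = (9.81) sin 22.7° / 1.667 = 2.271 m/s².

a ≈ 2.27 m/s²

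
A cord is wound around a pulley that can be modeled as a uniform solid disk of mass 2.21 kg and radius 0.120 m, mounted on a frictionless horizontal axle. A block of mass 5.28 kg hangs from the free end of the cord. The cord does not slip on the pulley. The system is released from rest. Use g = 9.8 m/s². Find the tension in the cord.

I = ½MR² = (1/2)(2.21)(0.120)² = 0.01591 kg·m².
Block: mg − T = ma. Pulley: TR = Iα. No-slip: a = αR, so T = (I/R²)a = 1.105·a.
Then mg = (m + 1.105)a, so a = (5.28)(9.8)/(5.28 + 1.105) = 8.104 m/s².
T = 1.105·a = 8.955 N.

T ≈ 8.95 N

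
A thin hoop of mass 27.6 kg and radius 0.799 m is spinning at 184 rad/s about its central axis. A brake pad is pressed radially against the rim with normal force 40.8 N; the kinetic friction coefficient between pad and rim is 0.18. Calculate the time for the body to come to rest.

t ≈ 553 s

I = MR² = (27.6)(0.799)² = 17.62 kg·m².
Friction force f = μN = (0.18)(40.8) = 7.344 N at the rim; torque magnitude τ = fR = 5.868 N·m, opposing ω.
|α| = τ/I = 5.868/17.62 = 0.3330 rad/s² (deceleration).
0 = ω₀ − |α|t ⇒ t = ω₀/|α| = 184/0.3330 = 552.5 s.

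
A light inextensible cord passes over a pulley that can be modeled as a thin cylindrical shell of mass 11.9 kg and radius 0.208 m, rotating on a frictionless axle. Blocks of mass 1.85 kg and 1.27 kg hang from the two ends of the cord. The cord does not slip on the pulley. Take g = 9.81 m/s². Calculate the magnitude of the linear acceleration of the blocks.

a ≈ 0.379 m/s²

I = MR² = (11.9)(0.208)² = 0.5148 kg·m².
Heavier block: m₁g − T₁ = m₁a. Lighter block: T₂ − m₂g = m₂a.
Pulley: (T₁ − T₂)R = Iα = I(a/R), so T₁ − T₂ = (I/R²)a = 1·M_p a = 11.90·a.
Adding the three: (m₁ − m₂)g = (m₁ + m₂ + 11.90)a, so a = (1.85 − 1.27)(9.81)/(1.85 + 1.27 + 11.90) = 0.3788 m/s².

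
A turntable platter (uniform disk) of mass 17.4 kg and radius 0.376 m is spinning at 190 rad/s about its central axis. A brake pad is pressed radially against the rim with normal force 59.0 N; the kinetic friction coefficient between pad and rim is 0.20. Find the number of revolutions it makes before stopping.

I = ½MR² = (1/2)(17.4)(0.376)² = 1.230 kg·m².
Friction force f = μN = (0.20)(59.0) = 11.80 N at the rim; torque magnitude τ = fR = 4.437 N·m, opposing ω.
|α| = τ/I = 4.437/1.230 = 3.607 rad/s² (deceleration).
ω² = ω₀² − 2|α|θ with ω = 0 ⇒ θ = ω₀²/(2|α|) = 5004 rad = 796.4 rev.

≈ 796 revolutions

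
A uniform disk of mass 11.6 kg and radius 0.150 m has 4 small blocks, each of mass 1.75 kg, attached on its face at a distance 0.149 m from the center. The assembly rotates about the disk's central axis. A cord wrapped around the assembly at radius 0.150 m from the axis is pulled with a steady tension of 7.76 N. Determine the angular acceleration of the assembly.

α ≈ 4.07 rad/s²

I_disk = ½MR² = ½(11.6)(0.150)² = 0.1305 kg·m².
I_blocks = 4·m·r² = 4(1.75)(0.149)² = 0.1554 kg·m².
Total I = 0.2859 kg·m².
τ = F r = (7.76)(0.150) = 1.164 N·m.
α = τ/I = 1.164/0.2859 = 4.071 rad/s².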